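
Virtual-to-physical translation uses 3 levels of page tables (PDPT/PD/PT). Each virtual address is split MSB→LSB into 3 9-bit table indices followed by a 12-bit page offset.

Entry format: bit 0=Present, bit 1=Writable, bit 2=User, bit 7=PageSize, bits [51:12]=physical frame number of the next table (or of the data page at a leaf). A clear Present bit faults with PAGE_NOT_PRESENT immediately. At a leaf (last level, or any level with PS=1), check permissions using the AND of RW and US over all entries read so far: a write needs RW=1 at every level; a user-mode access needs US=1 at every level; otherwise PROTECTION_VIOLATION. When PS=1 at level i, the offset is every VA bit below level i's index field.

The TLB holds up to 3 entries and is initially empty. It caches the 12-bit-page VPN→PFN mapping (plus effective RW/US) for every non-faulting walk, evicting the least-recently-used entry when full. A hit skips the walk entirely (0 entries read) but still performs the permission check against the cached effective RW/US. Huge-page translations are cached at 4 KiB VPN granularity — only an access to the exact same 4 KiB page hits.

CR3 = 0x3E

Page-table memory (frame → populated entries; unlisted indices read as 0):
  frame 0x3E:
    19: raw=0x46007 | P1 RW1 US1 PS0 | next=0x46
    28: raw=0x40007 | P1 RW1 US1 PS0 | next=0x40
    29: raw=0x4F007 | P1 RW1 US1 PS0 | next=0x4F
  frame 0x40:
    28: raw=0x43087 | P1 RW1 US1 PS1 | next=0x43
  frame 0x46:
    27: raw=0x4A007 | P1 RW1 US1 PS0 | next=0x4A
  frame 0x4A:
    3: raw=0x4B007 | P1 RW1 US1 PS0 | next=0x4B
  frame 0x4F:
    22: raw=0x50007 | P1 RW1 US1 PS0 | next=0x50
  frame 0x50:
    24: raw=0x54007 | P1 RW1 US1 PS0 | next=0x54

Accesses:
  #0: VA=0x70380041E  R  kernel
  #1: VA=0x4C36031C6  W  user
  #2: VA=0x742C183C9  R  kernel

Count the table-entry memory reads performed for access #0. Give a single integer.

Trace:
#0 VA=0x70380041E (r,kernel):
  lvl0: tbl 0x3E, slot 28 ⇒ 0x40007 (P1/RW1/US1/PS0)
  lvl1: tbl 0x40, slot 28 ⇒ 0x43087 (P1/RW1/US1/PS1)
  ⇒ phys 0x4341E (huge @L1)  [2 reads]
#1 VA=0x4C36031C6 (w,user):
  lvl0: tbl 0x3E, slot 19 ⇒ 0x46007 (P1/RW1/US1/PS0)
  lvl1: tbl 0x46, slot 27 ⇒ 0x4A007 (P1/RW1/US1/PS0)
  lvl2: tbl 0x4A, slot 3 ⇒ 0x4B007 (P1/RW1/US1/PS0)
  ⇒ phys 0x4B1C6  [3 reads]
#2 VA=0x742C183C9 (r,kernel):
  lvl0: tbl 0x3E, slot 29 ⇒ 0x4F007 (P1/RW1/US1/PS0)
  lvl1: tbl 0x4F, slot 22 ⇒ 0x50007 (P1/RW1/US1/PS0)
  lvl2: tbl 0x50, slot 24 ⇒ 0x54007 (P1/RW1/US1/PS0)
  ⇒ phys 0x543C9  [3 reads]

Entries read for #0: 2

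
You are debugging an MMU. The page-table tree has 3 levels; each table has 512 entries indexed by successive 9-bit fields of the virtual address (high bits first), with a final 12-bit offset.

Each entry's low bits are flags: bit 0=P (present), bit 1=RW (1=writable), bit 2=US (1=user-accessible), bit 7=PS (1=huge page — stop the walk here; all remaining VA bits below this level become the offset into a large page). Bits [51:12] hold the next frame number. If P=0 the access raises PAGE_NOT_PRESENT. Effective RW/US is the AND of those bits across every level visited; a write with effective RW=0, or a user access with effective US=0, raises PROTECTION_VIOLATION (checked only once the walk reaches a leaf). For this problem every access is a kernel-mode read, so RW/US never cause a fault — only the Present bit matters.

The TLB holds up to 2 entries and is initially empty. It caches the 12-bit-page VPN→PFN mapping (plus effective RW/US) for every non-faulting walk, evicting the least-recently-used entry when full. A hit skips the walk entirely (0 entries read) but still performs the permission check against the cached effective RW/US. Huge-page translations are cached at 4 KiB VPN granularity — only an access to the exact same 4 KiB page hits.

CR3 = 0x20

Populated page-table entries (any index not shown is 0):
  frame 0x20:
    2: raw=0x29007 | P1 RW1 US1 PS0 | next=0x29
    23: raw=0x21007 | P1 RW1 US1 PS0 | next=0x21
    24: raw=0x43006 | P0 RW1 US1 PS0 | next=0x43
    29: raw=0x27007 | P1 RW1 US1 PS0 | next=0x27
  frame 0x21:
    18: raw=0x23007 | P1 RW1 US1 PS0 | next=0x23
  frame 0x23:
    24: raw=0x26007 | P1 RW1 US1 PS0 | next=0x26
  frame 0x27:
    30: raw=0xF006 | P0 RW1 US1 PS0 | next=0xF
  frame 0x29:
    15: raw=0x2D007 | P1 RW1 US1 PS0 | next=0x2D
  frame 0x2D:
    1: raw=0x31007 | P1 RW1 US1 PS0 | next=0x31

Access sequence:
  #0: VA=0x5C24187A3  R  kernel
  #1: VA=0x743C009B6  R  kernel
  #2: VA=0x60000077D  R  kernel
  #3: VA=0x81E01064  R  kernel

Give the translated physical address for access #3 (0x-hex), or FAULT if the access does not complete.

Walk each access:
#0 VA=0x5C24187A3 (r,kernel):
  [0] read 0x20 idx=23: raw=0x21007 flags P=1 W=1 U=1 S=0
  [1] read 0x21 idx=18: raw=0x23007 flags P=1 W=1 U=1 S=0
  [2] read 0x23 idx=24: raw=0x26007 flags P=1 W=1 U=1 S=0
  ⇒ phys 0x267A3  [3 reads]
#1 VA=0x743C009B6 (r,kernel):
  [0] read 0x20 idx=29: raw=0x27007 flags P=1 W=1 U=1 S=0
  [1] read 0x27 idx=30: raw=0xF006 flags P=0 W=1 U=1 S=0
  ⇒ fault: PAGE_NOT_PRESENT  — 2 lookups
#2 VA=0x60000077D (r,kernel):
  [0] read 0x20 idx=24: raw=0x43006 flags P=0 W=1 U=1 S=0
  ⇒ fault: PAGE_NOT_PRESENT  — 1 lookups
#3 VA=0x81E01064 (r,kernel):
  [0] read 0x20 idx=2: raw=0x29007 flags P=1 W=1 U=1 S=0
  [1] read 0x29 idx=15: raw=0x2D007 flags P=1 W=1 U=1 S=0
  [2] read 0x2D idx=1: raw=0x31007 flags P=1 W=1 U=1 S=0
  ⇒ phys 0x31064  [3 reads]

Access #3 PA: 0x31064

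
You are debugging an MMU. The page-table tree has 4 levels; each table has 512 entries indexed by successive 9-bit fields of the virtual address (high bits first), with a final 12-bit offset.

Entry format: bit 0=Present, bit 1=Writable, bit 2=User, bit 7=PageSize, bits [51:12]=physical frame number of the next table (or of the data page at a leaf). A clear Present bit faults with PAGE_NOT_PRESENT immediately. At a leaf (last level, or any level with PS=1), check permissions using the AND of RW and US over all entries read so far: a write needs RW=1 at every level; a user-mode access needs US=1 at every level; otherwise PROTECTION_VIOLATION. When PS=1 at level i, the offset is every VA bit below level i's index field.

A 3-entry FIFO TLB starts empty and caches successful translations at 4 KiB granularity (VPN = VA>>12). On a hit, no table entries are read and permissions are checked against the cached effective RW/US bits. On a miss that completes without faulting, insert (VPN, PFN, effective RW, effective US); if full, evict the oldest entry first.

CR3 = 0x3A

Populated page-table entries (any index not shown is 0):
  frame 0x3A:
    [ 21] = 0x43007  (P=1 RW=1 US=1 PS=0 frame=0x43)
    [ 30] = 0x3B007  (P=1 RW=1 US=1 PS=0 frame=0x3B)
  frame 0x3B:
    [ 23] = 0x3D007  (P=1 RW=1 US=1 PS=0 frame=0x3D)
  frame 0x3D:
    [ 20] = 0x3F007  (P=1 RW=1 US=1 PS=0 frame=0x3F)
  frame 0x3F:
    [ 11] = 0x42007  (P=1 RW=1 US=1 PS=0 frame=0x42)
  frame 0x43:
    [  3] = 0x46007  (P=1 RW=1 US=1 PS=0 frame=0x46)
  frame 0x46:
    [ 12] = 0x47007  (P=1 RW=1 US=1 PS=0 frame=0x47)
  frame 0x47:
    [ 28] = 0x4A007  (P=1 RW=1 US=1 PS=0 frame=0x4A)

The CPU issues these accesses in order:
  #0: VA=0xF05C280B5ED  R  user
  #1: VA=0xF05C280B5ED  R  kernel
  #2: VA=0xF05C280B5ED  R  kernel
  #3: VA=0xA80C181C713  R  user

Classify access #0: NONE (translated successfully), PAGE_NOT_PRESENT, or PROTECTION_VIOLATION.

Per-access translation:
#0 VA=0xF05C280B5ED (r,user):
  [0] read 0x3A idx=30: raw=0x3B007 flags P=1 W=1 U=1 S=0
  [1] read 0x3B idx=23: raw=0x3D007 flags P=1 W=1 U=1 S=0
  [2] read 0x3D idx=20: raw=0x3F007 flags P=1 W=1 U=1 S=0
  [3] read 0x3F idx=11: raw=0x42007 flags P=1 W=1 U=1 S=0
  ⇒ phys 0x425ED  [4 reads]
#1 VA=0xF05C280B5ED (r,kernel):
  TLB hit vpn=0xF05C280B → PA=0x425ED
#2 VA=0xF05C280B5ED (r,kernel):
  TLB hit vpn=0xF05C280B → PA=0x425ED
#3 VA=0xA80C181C713 (r,user):
  [0] read 0x3A idx=21: raw=0x43007 flags P=1 W=1 U=1 S=0
  [1] read 0x43 idx=3: raw=0x46007 flags P=1 W=1 U=1 S=0
  [2] read 0x46 idx=12: raw=0x47007 flags P=1 W=1 U=1 S=0
  [3] read 0x47 idx=28: raw=0x4A007 flags P=1 W=1 U=1 S=0
  ⇒ phys 0x4A713  [4 reads]

Access #0 fault: NONE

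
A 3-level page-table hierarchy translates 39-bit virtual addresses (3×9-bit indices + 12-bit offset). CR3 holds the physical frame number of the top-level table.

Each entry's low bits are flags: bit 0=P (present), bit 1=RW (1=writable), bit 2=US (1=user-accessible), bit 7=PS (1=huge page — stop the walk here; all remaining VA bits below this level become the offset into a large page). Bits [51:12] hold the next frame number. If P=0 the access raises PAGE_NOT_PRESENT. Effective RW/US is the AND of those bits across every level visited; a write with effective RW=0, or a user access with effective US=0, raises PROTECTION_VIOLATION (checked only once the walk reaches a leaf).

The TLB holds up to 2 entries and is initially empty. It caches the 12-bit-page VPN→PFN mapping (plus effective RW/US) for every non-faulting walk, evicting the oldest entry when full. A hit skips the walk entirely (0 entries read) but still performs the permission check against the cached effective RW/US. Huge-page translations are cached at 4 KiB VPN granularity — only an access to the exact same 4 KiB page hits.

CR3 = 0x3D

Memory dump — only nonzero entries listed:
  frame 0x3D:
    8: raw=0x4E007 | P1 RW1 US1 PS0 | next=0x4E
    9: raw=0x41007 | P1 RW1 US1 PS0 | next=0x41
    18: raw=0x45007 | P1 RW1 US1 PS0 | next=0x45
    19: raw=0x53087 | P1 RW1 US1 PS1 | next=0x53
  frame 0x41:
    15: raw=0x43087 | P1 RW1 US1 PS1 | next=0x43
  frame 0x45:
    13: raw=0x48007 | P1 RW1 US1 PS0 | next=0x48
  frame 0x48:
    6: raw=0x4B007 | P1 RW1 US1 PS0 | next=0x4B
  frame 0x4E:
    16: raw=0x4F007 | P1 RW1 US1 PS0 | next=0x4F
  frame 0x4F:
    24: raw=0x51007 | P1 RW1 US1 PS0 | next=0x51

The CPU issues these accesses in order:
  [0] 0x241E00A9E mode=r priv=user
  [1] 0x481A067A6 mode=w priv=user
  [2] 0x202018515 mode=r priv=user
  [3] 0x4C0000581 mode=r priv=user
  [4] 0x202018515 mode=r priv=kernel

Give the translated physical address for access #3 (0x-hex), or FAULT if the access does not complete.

Trace:
#0 VA=0x241E00A9E (r,user):
  lvl0: tbl 0x3D, slot 9 ⇒ 0x41007 (P1/RW1/US1/PS0)
  lvl1: tbl 0x41, slot 15 ⇒ 0x43087 (P1/RW1/US1/PS1)
  ⇒ phys 0x43A9E (huge @L1)  [2 reads]
#1 VA=0x481A067A6 (w,user):
  lvl0: tbl 0x3D, slot 18 ⇒ 0x45007 (P1/RW1/US1/PS0)
  lvl1: tbl 0x45, slot 13 ⇒ 0x48007 (P1/RW1/US1/PS0)
  lvl2: tbl 0x48, slot 6 ⇒ 0x4B007 (P1/RW1/US1/PS0)
  ⇒ phys 0x4B7A6  [3 reads]
#2 VA=0x202018515 (r,user):
  lvl0: tbl 0x3D, slot 8 ⇒ 0x4E007 (P1/RW1/US1/PS0)
  lvl1: tbl 0x4E, slot 16 ⇒ 0x4F007 (P1/RW1/US1/PS0)
  lvl2: tbl 0x4F, slot 24 ⇒ 0x51007 (P1/RW1/US1/PS0)
  ⇒ phys 0x51515  [3 reads]
#3 VA=0x4C0000581 (r,user):
  lvl0: tbl 0x3D, slot 19 ⇒ 0x53087 (P1/RW1/US1/PS1)
  ⇒ phys 0x53581 (huge @L0)  [1 reads]
#4 VA=0x202018515 (r,kernel):
  TLB hit vpn=0x202018 → PA=0x51515

Access #3 PA: 0x53581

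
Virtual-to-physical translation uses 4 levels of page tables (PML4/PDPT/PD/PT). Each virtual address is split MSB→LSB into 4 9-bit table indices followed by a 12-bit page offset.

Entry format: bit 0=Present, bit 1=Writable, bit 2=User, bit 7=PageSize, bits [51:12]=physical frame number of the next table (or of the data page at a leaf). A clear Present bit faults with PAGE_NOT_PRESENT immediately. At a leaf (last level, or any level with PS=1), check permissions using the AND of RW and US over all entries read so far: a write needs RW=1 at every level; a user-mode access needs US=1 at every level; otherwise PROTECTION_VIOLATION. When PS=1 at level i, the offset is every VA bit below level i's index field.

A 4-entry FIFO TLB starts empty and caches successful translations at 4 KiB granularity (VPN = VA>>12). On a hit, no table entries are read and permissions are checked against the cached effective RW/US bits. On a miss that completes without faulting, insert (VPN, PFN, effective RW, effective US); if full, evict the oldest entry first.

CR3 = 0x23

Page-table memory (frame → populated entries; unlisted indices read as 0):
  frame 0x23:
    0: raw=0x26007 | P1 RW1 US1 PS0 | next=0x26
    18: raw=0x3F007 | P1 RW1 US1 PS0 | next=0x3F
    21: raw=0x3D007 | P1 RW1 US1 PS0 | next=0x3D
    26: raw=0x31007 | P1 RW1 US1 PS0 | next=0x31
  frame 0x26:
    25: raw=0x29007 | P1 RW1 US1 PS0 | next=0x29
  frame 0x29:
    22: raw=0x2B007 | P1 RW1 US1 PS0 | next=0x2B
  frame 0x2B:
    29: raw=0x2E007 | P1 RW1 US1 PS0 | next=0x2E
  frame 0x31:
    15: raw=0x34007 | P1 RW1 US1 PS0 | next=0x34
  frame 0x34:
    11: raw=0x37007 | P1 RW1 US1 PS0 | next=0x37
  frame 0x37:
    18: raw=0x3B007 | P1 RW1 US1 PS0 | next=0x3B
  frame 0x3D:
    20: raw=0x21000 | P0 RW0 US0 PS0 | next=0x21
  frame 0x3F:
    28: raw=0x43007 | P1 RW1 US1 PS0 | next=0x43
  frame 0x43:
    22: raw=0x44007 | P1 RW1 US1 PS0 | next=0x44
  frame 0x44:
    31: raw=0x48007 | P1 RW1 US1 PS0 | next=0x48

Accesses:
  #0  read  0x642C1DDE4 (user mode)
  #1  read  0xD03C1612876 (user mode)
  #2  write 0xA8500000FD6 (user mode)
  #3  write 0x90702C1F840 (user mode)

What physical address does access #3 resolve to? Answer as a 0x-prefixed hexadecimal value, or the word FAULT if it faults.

Walk each access:
#0 VA=0x642C1DDE4 (r,user):
  [0] read 0x23 idx=0: raw=0x26007 flags P=1 W=1 U=1 S=0
  [1] read 0x26 idx=25: raw=0x29007 flags P=1 W=1 U=1 S=0
  [2] read 0x29 idx=22: raw=0x2B007 flags P=1 W=1 U=1 S=0
  [3] read 0x2B idx=29: raw=0x2E007 flags P=1 W=1 U=1 S=0
  ✓ 0x2EDE4  — 4 lookups
#1 VA=0xD03C1612876 (r,user):
  [0] read 0x23 idx=26: raw=0x31007 flags P=1 W=1 U=1 S=0
  [1] read 0x31 idx=15: raw=0x34007 flags P=1 W=1 U=1 S=0
  [2] read 0x34 idx=11: raw=0x37007 flags P=1 W=1 U=1 S=0
  [3] read 0x37 idx=18: raw=0x3B007 flags P=1 W=1 U=1 S=0
  ✓ 0x3B876  — 4 lookups
#2 VA=0xA8500000FD6 (w,user):
  [0] read 0x23 idx=21: raw=0x3D007 flags P=1 W=1 U=1 S=0
  [1] read 0x3D idx=20: raw=0x21000 flags P=0 W=0 U=0 S=0
  ⇒ fault: PAGE_NOT_PRESENT  — 2 lookups
#3 VA=0x90702C1F840 (w,user):
  [0] read 0x23 idx=18: raw=0x3F007 flags P=1 W=1 U=1 S=0
  [1] read 0x3F idx=28: raw=0x43007 flags P=1 W=1 U=1 S=0
  [2] read 0x43 idx=22: raw=0x44007 flags P=1 W=1 U=1 S=0
  [3] read 0x44 idx=31: raw=0x48007 flags P=1 W=1 U=1 S=0
  ✓ 0x48840  — 4 lookups

Access #3 PA: 0x48840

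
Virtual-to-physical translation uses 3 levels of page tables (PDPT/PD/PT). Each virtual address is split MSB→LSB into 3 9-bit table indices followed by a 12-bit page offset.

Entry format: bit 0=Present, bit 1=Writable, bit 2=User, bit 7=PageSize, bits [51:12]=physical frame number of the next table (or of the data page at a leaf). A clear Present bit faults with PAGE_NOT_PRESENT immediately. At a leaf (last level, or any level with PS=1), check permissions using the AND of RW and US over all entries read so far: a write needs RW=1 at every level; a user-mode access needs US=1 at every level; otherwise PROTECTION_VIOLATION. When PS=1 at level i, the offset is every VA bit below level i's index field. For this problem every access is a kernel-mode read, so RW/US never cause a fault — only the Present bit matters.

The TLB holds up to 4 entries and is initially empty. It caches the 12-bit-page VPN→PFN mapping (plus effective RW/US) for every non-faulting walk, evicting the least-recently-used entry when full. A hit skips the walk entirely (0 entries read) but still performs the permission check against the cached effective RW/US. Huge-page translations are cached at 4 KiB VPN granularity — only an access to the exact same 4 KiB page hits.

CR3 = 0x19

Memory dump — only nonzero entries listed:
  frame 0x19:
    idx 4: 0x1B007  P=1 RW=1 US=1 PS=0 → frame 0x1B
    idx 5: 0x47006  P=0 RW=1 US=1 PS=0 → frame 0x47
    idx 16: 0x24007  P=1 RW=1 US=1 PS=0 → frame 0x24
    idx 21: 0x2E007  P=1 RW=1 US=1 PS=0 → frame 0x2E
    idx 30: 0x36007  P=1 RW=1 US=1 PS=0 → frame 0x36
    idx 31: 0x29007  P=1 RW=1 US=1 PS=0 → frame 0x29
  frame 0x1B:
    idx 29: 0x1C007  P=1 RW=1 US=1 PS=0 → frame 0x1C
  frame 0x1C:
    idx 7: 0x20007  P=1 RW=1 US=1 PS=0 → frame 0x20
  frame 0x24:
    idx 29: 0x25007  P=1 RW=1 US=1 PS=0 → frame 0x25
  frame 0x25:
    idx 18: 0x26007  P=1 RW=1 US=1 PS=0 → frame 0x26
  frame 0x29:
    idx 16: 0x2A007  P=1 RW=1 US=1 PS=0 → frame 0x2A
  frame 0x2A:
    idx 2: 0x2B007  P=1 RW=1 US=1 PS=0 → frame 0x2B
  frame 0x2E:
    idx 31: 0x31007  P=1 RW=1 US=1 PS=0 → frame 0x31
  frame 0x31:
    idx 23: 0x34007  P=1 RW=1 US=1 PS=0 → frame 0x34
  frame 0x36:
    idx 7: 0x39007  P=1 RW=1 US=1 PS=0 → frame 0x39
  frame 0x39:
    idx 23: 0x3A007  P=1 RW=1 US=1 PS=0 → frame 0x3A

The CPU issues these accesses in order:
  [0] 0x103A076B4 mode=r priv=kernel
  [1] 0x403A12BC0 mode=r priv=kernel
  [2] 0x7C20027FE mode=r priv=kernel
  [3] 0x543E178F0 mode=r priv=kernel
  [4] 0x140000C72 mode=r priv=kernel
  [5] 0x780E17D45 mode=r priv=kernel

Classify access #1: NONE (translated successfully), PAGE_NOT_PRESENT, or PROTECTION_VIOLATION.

Trace:
#0 VA=0x103A076B4 (r,kernel):
  L0: frame=0x19 idx=4 entry=0x1B007 [P=1 RW=1 US=1 PS=0]
  L1: frame=0x1B idx=29 entry=0x1C007 [P=1 RW=1 US=1 PS=0]
  L2: frame=0x1C idx=7 entry=0x20007 [P=1 RW=1 US=1 PS=0]
  ✓ 0x206B4  — 3 lookups
#1 VA=0x403A12BC0 (r,kernel):
  L0: frame=0x19 idx=16 entry=0x24007 [P=1 RW=1 US=1 PS=0]
  L1: frame=0x24 idx=29 entry=0x25007 [P=1 RW=1 US=1 PS=0]
  L2: frame=0x25 idx=18 entry=0x26007 [P=1 RW=1 US=1 PS=0]
  ✓ 0x26BC0  — 3 lookups
#2 VA=0x7C20027FE (r,kernel):
  L0: frame=0x19 idx=31 entry=0x29007 [P=1 RW=1 US=1 PS=0]
  L1: frame=0x29 idx=16 entry=0x2A007 [P=1 RW=1 US=1 PS=0]
  L2: frame=0x2A idx=2 entry=0x2B007 [P=1 RW=1 US=1 PS=0]
  ✓ 0x2B7FE  — 3 lookups
#3 VA=0x543E178F0 (r,kernel):
  L0: frame=0x19 idx=21 entry=0x2E007 [P=1 RW=1 US=1 PS=0]
  L1: frame=0x2E idx=31 entry=0x31007 [P=1 RW=1 US=1 PS=0]
  L2: frame=0x31 idx=23 entry=0x34007 [P=1 RW=1 US=1 PS=0]
  ✓ 0x348F0  — 3 lookups
#4 VA=0x140000C72 (r,kernel):
  L0: frame=0x19 idx=5 entry=0x47006 [P=0 RW=1 US=1 PS=0]
  ⇒ fault: PAGE_NOT_PRESENT  — 1 lookups
#5 VA=0x780E17D45 (r,kernel):
  L0: frame=0x19 idx=30 entry=0x36007 [P=1 RW=1 US=1 PS=0]
  L1: frame=0x36 idx=7 entry=0x39007 [P=1 RW=1 US=1 PS=0]
  L2: frame=0x39 idx=23 entry=0x3A007 [P=1 RW=1 US=1 PS=0]
  ✓ 0x3AD45  — 3 lookups

Access #1 fault: NONE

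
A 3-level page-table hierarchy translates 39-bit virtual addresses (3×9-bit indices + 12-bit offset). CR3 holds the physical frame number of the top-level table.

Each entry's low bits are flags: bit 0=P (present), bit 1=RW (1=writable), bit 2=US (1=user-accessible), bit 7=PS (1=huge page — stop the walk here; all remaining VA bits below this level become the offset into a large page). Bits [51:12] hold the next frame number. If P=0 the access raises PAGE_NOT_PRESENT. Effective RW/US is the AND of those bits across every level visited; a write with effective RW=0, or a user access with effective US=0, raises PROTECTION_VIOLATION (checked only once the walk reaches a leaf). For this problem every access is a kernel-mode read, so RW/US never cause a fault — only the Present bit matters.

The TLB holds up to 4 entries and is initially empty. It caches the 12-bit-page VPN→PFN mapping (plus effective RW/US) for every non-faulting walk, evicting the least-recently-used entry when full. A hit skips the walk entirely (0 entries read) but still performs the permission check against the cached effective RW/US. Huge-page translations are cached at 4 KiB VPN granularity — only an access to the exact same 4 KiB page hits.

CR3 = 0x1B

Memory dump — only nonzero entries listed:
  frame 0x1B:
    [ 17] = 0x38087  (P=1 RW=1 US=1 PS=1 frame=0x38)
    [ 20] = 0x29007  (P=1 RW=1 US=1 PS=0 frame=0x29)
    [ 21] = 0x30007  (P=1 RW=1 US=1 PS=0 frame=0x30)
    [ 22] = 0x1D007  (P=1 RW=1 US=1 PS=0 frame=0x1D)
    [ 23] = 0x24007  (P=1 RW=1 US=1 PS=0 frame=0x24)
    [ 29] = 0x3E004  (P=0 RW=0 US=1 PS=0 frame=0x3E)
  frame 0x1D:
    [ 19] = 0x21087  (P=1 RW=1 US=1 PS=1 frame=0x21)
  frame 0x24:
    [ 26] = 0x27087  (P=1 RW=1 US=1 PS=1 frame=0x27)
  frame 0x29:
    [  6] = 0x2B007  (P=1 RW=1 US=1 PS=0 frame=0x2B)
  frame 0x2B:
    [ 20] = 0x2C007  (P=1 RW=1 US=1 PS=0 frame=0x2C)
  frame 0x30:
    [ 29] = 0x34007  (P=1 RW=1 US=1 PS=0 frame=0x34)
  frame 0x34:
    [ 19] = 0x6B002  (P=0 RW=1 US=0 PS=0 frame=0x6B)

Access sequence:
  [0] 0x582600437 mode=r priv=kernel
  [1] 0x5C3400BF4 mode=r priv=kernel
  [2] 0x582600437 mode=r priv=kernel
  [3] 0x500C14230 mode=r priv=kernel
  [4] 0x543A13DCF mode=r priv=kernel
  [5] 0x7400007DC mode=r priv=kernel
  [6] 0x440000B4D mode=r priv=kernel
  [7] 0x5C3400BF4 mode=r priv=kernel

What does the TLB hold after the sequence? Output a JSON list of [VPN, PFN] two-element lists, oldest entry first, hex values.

Walk each access:
#0 VA=0x582600437 (r,kernel):
  lvl0: tbl 0x1B, slot 22 ⇒ 0x1D007 (P1/RW1/US1/PS0)
  lvl1: tbl 0x1D, slot 19 ⇒ 0x21087 (P1/RW1/US1/PS1)
  ✓ 0x21437 (huge @L1)  — 2 lookups
#1 VA=0x5C3400BF4 (r,kernel):
  lvl0: tbl 0x1B, slot 23 ⇒ 0x24007 (P1/RW1/US1/PS0)
  lvl1: tbl 0x24, slot 26 ⇒ 0x27087 (P1/RW1/US1/PS1)
  ✓ 0x27BF4 (huge @L1)  — 2 lookups
#2 VA=0x582600437 (r,kernel):
  TLB hit vpn=0x582600 → PA=0x21437
#3 VA=0x500C14230 (r,kernel):
  lvl0: tbl 0x1B, slot 20 ⇒ 0x29007 (P1/RW1/US1/PS0)
  lvl1: tbl 0x29, slot 6 ⇒ 0x2B007 (P1/RW1/US1/PS0)
  lvl2: tbl 0x2B, slot 20 ⇒ 0x2C007 (P1/RW1/US1/PS0)
  ✓ 0x2C230  — 3 lookups
#4 VA=0x543A13DCF (r,kernel):
  lvl0: tbl 0x1B, slot 21 ⇒ 0x30007 (P1/RW1/US1/PS0)
  lvl1: tbl 0x30, slot 29 ⇒ 0x34007 (P1/RW1/US1/PS0)
  lvl2: tbl 0x34, slot 19 ⇒ 0x6B002 (P0/RW1/US0/PS0)
  ✗ PAGE_NOT_PRESENT  [3 reads]
#5 VA=0x7400007DC (r,kernel):
  lvl0: tbl 0x1B, slot 29 ⇒ 0x3E004 (P0/RW0/US1/PS0)
  ✗ PAGE_NOT_PRESENT  [1 reads]
#6 VA=0x440000B4D (r,kernel):
  lvl0: tbl 0x1B, slot 17 ⇒ 0x38087 (P1/RW1/US1/PS1)
  ✓ 0x38B4D (huge @L0)  — 1 lookups
#7 VA=0x5C3400BF4 (r,kernel):
  TLB hit vpn=0x5C3400 → PA=0x27BF4

TLB: [["0x582600", "0x21"], ["0x500C14", "0x2C"], ["0x440000", "0x38"], ["0x5C3400", "0x27"]]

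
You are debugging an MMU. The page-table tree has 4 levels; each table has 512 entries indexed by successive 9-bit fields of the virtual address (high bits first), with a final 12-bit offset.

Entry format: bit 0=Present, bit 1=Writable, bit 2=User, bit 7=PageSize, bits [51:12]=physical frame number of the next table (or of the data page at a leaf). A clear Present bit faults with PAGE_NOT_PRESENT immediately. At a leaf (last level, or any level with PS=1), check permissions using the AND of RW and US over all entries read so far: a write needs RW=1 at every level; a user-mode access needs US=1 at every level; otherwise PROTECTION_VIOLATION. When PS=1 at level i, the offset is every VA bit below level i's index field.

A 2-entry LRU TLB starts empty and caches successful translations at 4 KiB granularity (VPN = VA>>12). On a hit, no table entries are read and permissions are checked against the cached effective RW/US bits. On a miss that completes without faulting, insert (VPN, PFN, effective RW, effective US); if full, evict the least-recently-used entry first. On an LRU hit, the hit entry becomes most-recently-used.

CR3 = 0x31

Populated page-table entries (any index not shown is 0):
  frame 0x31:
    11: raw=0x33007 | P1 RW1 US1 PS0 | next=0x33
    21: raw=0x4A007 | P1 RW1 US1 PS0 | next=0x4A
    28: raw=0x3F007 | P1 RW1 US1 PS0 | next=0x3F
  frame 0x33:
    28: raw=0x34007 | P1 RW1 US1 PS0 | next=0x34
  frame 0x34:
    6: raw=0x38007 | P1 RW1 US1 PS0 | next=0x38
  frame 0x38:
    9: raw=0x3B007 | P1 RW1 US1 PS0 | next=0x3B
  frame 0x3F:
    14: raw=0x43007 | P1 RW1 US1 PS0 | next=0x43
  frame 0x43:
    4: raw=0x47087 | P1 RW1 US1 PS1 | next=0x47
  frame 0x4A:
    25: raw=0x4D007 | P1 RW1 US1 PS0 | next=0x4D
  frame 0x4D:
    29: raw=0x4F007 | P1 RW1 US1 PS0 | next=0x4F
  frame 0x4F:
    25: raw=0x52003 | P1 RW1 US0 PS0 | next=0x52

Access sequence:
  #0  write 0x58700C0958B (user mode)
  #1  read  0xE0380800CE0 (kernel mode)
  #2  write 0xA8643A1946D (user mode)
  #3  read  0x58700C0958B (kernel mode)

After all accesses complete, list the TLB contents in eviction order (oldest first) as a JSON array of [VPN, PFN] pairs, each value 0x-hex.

Per-access translation:
#0 VA=0x58700C0958B (w,user):
  [0] read 0x31 idx=11: raw=0x33007 flags P=1 W=1 U=1 S=0
  [1] read 0x33 idx=28: raw=0x34007 flags P=1 W=1 U=1 S=0
  [2] read 0x34 idx=6: raw=0x38007 flags P=1 W=1 U=1 S=0
  [3] read 0x38 idx=9: raw=0x3B007 flags P=1 W=1 U=1 S=0
  ⇒ phys 0x3B58B  [4 reads]
#1 VA=0xE0380800CE0 (r,kernel):
  [0] read 0x31 idx=28: raw=0x3F007 flags P=1 W=1 U=1 S=0
  [1] read 0x3F idx=14: raw=0x43007 flags P=1 W=1 U=1 S=0
  [2] read 0x43 idx=4: raw=0x47087 flags P=1 W=1 U=1 S=1
  ⇒ phys 0x47CE0 (huge @L2)  [3 reads]
#2 VA=0xA8643A1946D (w,user):
  [0] read 0x31 idx=21: raw=0x4A007 flags P=1 W=1 U=1 S=0
  [1] read 0x4A idx=25: raw=0x4D007 flags P=1 W=1 U=1 S=0
  [2] read 0x4D idx=29: raw=0x4F007 flags P=1 W=1 U=1 S=0
  [3] read 0x4F idx=25: raw=0x52003 flags P=1 W=1 U=0 S=0
  ⇒ fault: PROTECTION_VIOLATION  — 4 lookups
#3 VA=0x58700C0958B (r,kernel):
  TLB hit vpn=0x58700C09 → PA=0x3B58B

TLB: [["0xE0380800", "0x47"], ["0x58700C09", "0x3B"]]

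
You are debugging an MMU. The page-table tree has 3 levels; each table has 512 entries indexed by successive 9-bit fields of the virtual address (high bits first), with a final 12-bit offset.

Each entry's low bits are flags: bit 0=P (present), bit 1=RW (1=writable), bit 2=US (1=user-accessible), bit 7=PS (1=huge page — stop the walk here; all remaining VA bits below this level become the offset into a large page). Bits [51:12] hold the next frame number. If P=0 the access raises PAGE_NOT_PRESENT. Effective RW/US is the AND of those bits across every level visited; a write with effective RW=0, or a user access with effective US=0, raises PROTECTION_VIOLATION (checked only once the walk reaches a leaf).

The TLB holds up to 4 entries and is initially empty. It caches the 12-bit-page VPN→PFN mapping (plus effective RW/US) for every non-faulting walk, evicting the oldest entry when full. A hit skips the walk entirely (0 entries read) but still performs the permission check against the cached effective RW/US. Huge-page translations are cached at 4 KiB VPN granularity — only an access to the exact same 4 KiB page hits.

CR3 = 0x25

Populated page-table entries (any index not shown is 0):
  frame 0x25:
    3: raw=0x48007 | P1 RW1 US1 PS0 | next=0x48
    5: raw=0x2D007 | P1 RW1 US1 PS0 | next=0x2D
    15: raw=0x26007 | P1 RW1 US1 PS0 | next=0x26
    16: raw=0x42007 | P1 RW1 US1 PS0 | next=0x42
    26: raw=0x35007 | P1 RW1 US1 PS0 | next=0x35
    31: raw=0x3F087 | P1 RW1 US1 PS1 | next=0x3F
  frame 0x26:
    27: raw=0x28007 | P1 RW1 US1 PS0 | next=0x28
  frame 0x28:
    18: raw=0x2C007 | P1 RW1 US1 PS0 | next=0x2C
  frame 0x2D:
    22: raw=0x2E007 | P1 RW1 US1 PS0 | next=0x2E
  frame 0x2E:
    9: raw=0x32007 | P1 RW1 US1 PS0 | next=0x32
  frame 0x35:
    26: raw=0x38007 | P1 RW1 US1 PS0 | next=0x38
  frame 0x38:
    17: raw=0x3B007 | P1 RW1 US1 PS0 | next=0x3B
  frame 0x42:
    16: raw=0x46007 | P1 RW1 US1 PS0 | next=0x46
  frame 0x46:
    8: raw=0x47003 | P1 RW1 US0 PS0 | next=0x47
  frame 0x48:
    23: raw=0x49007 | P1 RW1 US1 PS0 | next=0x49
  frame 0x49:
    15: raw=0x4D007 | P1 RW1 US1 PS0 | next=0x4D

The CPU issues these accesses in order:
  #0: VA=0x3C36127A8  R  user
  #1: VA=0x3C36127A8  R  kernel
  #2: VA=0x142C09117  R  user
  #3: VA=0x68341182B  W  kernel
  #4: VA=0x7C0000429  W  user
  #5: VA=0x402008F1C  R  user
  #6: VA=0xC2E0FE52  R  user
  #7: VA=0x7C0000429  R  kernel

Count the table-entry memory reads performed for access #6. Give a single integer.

Walk each access:
#0 VA=0x3C36127A8 (r,user):
  L0 @0x25[15] → 0x26007  P=1,RW=1,US=1,PS=0
  L1 @0x26[27] → 0x28007  P=1,RW=1,US=1,PS=0
  L2 @0x28[18] → 0x2C007  P=1,RW=1,US=1,PS=0
  → PA=0x2C7A8  (3 entries read)
#1 VA=0x3C36127A8 (r,kernel):
  TLB hit vpn=0x3C3612 → PA=0x2C7A8
#2 VA=0x142C09117 (r,user):
  L0 @0x25[5] → 0x2D007  P=1,RW=1,US=1,PS=0
  L1 @0x2D[22] → 0x2E007  P=1,RW=1,US=1,PS=0
  L2 @0x2E[9] → 0x32007  P=1,RW=1,US=1,PS=0
  → PA=0x32117  (3 entries read)
#3 VA=0x68341182B (w,kernel):
  L0 @0x25[26] → 0x35007  P=1,RW=1,US=1,PS=0
  L1 @0x35[26] → 0x38007  P=1,RW=1,US=1,PS=0
  L2 @0x38[17] → 0x3B007  P=1,RW=1,US=1,PS=0
  → PA=0x3B82B  (3 entries read)
#4 VA=0x7C0000429 (w,user):
  L0 @0x25[31] → 0x3F087  P=1,RW=1,US=1,PS=1
  → PA=0x3F429 (huge @L0)  (1 entries read)
#5 VA=0x402008F1C (r,user):
  L0 @0x25[16] → 0x42007  P=1,RW=1,US=1,PS=0
  L1 @0x42[16] → 0x46007  P=1,RW=1,US=1,PS=0
  L2 @0x46[8] → 0x47003  P=1,RW=1,US=0,PS=0
  ⇒ fault: PROTECTION_VIOLATION  — 3 lookups
#6 VA=0xC2E0FE52 (r,user):
  L0 @0x25[3] → 0x48007  P=1,RW=1,US=1,PS=0
  L1 @0x48[23] → 0x49007  P=1,RW=1,US=1,PS=0
  L2 @0x49[15] → 0x4D007  P=1,RW=1,US=1,PS=0
  → PA=0x4DE52  (3 entries read)
#7 VA=0x7C0000429 (r,kernel):
  TLB hit vpn=0x7C0000 → PA=0x3F429

Entries read for #6: 3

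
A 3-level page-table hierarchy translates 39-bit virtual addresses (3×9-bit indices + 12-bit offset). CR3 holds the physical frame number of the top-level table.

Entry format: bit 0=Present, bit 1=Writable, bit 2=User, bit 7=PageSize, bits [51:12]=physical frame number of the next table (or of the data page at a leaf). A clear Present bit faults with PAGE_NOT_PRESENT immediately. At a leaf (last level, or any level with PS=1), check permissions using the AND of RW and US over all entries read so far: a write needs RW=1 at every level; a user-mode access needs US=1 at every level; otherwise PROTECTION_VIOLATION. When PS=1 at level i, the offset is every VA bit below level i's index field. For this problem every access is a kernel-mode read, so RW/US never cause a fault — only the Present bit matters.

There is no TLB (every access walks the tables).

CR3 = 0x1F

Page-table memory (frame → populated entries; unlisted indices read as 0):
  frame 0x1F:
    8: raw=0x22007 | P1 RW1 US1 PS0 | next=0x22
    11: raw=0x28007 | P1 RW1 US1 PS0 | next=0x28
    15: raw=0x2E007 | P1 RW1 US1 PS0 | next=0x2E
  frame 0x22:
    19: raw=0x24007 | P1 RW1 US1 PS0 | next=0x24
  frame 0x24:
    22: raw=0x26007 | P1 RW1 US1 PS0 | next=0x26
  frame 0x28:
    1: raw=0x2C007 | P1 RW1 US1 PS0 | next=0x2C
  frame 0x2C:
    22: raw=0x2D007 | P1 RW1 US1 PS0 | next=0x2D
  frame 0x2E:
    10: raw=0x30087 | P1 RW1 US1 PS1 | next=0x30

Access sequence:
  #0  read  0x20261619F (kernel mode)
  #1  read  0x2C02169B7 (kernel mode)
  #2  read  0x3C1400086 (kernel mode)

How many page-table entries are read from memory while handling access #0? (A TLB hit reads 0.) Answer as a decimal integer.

Walk each access:
#0 VA=0x20261619F (r,kernel):
  L0: frame=0x1F idx=8 entry=0x22007 [P=1 RW=1 US=1 PS=0]
  L1: frame=0x22 idx=19 entry=0x24007 [P=1 RW=1 US=1 PS=0]
  L2: frame=0x24 idx=22 entry=0x26007 [P=1 RW=1 US=1 PS=0]
  → PA=0x2619F  (3 entries read)
#1 VA=0x2C02169B7 (r,kernel):
  L0: frame=0x1F idx=11 entry=0x28007 [P=1 RW=1 US=1 PS=0]
  L1: frame=0x28 idx=1 entry=0x2C007 [P=1 RW=1 US=1 PS=0]
  L2: frame=0x2C idx=22 entry=0x2D007 [P=1 RW=1 US=1 PS=0]
  → PA=0x2D9B7  (3 entries read)
#2 VA=0x3C1400086 (r,kernel):
  L0: frame=0x1F idx=15 entry=0x2E007 [P=1 RW=1 US=1 PS=0]
  L1: frame=0x2E idx=10 entry=0x30087 [P=1 RW=1 US=1 PS=1]
  → PA=0x30086 (huge @L1)  (2 entries read)

Entries read for #0: 3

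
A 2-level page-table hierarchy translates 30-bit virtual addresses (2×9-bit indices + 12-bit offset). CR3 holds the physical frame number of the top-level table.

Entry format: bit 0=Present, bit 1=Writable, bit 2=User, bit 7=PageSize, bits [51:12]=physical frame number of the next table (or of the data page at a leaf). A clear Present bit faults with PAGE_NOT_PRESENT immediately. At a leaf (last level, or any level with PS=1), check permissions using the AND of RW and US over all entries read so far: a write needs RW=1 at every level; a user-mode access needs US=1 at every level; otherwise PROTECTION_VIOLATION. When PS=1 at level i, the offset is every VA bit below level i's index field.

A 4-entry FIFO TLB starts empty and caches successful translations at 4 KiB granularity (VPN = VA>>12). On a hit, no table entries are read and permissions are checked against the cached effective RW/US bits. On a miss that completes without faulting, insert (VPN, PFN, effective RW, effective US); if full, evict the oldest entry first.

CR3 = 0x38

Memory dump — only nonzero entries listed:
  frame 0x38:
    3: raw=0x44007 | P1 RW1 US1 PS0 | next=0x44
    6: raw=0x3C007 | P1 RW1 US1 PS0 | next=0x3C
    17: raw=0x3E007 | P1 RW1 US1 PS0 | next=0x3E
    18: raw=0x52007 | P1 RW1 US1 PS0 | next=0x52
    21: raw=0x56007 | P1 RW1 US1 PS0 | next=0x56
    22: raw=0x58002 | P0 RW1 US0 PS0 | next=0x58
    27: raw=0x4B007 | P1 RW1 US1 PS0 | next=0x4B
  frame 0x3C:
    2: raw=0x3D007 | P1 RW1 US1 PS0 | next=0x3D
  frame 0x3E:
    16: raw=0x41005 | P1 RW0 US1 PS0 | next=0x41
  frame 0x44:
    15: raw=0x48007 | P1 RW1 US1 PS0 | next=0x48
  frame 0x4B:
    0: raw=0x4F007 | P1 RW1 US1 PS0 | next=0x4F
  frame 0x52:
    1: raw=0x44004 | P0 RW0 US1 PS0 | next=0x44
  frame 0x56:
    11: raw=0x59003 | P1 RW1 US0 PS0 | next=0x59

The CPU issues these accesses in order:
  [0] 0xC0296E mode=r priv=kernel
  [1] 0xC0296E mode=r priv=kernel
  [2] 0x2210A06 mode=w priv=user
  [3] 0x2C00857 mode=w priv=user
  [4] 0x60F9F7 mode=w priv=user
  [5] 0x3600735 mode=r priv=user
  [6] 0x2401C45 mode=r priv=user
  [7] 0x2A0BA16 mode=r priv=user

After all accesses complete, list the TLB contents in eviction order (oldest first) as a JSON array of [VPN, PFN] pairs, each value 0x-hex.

Walk each access:
#0 VA=0xC0296E (r,kernel):
  L0: frame=0x38 idx=6 entry=0x3C007 [P=1 RW=1 US=1 PS=0]
  L1: frame=0x3C idx=2 entry=0x3D007 [P=1 RW=1 US=1 PS=0]
  → PA=0x3D96E  (2 entries read)
#1 VA=0xC0296E (r,kernel):
  TLB hit vpn=0xC02 → PA=0x3D96E
#2 VA=0x2210A06 (w,user):
  L0: frame=0x38 idx=17 entry=0x3E007 [P=1 RW=1 US=1 PS=0]
  L1: frame=0x3E idx=16 entry=0x41005 [P=1 RW=0 US=1 PS=0]
  → PROTECTION_VIOLATION  (2 entries read)
#3 VA=0x2C00857 (w,user):
  L0: frame=0x38 idx=22 entry=0x58002 [P=0 RW=1 US=0 PS=0]
  → PAGE_NOT_PRESENT  (1 entries read)
#4 VA=0x60F9F7 (w,user):
  L0: frame=0x38 idx=3 entry=0x44007 [P=1 RW=1 US=1 PS=0]
  L1: frame=0x44 idx=15 entry=0x48007 [P=1 RW=1 US=1 PS=0]
  → PA=0x489F7  (2 entries read)
#5 VA=0x3600735 (r,user):
  L0: frame=0x38 idx=27 entry=0x4B007 [P=1 RW=1 US=1 PS=0]
  L1: frame=0x4B idx=0 entry=0x4F007 [P=1 RW=1 US=1 PS=0]
  → PA=0x4F735  (2 entries read)
#6 VA=0x2401C45 (r,user):
  L0: frame=0x38 idx=18 entry=0x52007 [P=1 RW=1 US=1 PS=0]
  L1: frame=0x52 idx=1 entry=0x44004 [P=0 RW=0 US=1 PS=0]
  → PAGE_NOT_PRESENT  (2 entries read)
#7 VA=0x2A0BA16 (r,user):
  L0: frame=0x38 idx=21 entry=0x56007 [P=1 RW=1 US=1 PS=0]
  L1: frame=0x56 idx=11 entry=0x59003 [P=1 RW=1 US=0 PS=0]
  → PROTECTION_VIOLATION  (2 entries read)

TLB: [["0xC02", "0x3D"], ["0x60F", "0x48"], ["0x3600", "0x4F"]]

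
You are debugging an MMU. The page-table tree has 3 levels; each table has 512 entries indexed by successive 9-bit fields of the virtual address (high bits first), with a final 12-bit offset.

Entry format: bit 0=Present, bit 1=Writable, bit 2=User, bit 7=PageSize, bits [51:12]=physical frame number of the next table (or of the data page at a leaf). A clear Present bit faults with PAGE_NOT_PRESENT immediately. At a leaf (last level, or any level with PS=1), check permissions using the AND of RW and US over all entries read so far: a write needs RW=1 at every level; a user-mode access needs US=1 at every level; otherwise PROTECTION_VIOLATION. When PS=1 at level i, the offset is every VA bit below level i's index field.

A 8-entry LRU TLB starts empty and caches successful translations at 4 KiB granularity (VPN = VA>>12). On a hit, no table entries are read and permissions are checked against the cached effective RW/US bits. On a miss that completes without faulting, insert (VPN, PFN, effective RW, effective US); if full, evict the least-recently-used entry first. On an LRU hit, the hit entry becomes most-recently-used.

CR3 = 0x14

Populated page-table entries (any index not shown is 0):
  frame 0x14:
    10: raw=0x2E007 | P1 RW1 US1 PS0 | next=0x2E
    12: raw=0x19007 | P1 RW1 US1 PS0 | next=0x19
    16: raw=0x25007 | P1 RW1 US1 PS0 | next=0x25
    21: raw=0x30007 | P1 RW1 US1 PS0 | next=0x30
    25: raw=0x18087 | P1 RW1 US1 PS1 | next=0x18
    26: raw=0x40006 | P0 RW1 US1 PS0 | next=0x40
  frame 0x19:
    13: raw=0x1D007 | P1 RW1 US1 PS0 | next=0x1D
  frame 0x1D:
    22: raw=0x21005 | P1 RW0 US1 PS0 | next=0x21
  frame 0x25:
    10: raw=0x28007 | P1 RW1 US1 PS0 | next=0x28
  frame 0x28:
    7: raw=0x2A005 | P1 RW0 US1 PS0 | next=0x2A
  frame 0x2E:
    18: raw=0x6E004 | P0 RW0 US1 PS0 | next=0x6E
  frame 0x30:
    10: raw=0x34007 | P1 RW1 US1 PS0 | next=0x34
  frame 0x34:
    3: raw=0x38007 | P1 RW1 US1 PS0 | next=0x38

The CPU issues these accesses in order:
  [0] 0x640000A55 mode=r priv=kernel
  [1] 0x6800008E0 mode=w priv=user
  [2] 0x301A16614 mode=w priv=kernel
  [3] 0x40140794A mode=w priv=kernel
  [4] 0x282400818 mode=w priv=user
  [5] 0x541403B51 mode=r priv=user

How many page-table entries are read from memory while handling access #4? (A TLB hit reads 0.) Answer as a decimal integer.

Trace:
#0 VA=0x640000A55 (r,kernel):
  lvl0: tbl 0x14, slot 25 ⇒ 0x18087 (P1/RW1/US1/PS1)
  ✓ 0x18A55 (huge @L0)  — 1 lookups
#1 VA=0x6800008E0 (w,user):
  lvl0: tbl 0x14, slot 26 ⇒ 0x40006 (P0/RW1/US1/PS0)
  ✗ PAGE_NOT_PRESENT  [1 reads]
#2 VA=0x301A16614 (w,kernel):
  lvl0: tbl 0x14, slot 12 ⇒ 0x19007 (P1/RW1/US1/PS0)
  lvl1: tbl 0x19, slot 13 ⇒ 0x1D007 (P1/RW1/US1/PS0)
  lvl2: tbl 0x1D, slot 22 ⇒ 0x21005 (P1/RW0/US1/PS0)
  ✗ PROTECTION_VIOLATION  [3 reads]
#3 VA=0x40140794A (w,kernel):
  lvl0: tbl 0x14, slot 16 ⇒ 0x25007 (P1/RW1/US1/PS0)
  lvl1: tbl 0x25, slot 10 ⇒ 0x28007 (P1/RW1/US1/PS0)
  lvl2: tbl 0x28, slot 7 ⇒ 0x2A005 (P1/RW0/US1/PS0)
  ✗ PROTECTION_VIOLATION  [3 reads]
#4 VA=0x282400818 (w,user):
  lvl0: tbl 0x14, slot 10 ⇒ 0x2E007 (P1/RW1/US1/PS0)
  lvl1: tbl 0x2E, slot 18 ⇒ 0x6E004 (P0/RW0/US1/PS0)
  ✗ PAGE_NOT_PRESENT  [2 reads]
#5 VA=0x541403B51 (r,user):
  lvl0: tbl 0x14, slot 21 ⇒ 0x30007 (P1/RW1/US1/PS0)
  lvl1: tbl 0x30, slot 10 ⇒ 0x34007 (P1/RW1/US1/PS0)
  lvl2: tbl 0x34, slot 3 ⇒ 0x38007 (P1/RW1/US1/PS0)
  ✓ 0x38B51  — 3 lookups

Entries read for #4: 2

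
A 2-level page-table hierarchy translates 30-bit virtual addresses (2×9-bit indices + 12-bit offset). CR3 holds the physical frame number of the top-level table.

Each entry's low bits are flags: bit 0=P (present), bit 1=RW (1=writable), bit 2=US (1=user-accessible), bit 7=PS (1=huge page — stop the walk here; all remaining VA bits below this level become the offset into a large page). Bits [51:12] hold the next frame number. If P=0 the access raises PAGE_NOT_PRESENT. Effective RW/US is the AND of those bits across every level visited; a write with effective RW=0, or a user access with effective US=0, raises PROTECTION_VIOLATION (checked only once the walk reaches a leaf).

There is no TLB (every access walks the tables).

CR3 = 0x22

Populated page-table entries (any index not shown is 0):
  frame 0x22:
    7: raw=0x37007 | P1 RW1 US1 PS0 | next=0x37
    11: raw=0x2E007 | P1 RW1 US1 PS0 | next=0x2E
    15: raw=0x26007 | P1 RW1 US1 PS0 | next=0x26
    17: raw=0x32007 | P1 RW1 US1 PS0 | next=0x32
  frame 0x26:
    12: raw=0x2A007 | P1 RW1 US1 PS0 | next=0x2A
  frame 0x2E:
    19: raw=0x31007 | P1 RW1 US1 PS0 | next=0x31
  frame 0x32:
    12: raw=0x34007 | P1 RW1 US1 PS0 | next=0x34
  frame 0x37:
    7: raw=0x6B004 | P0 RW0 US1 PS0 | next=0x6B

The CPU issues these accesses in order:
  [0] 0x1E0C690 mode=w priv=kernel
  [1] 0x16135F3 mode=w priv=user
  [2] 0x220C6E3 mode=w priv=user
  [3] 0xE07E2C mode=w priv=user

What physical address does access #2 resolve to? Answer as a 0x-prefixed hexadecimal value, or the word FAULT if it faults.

Per-access translation:
#0 VA=0x1E0C690 (w,kernel):
  L0 @0x22[15] → 0x26007  P=1,RW=1,US=1,PS=0
  L1 @0x26[12] → 0x2A007  P=1,RW=1,US=1,PS=0
  ⇒ phys 0x2A690  [2 reads]
#1 VA=0x16135F3 (w,user):
  L0 @0x22[11] → 0x2E007  P=1,RW=1,US=1,PS=0
  L1 @0x2E[19] → 0x31007  P=1,RW=1,US=1,PS=0
  ⇒ phys 0x315F3  [2 reads]
#2 VA=0x220C6E3 (w,user):
  L0 @0x22[17] → 0x32007  P=1,RW=1,US=1,PS=0
  L1 @0x32[12] → 0x34007  P=1,RW=1,US=1,PS=0
  ⇒ phys 0x346E3  [2 reads]
#3 VA=0xE07E2C (w,user):
  L0 @0x22[7] → 0x37007  P=1,RW=1,US=1,PS=0
  L1 @0x37[7] → 0x6B004  P=0,RW=0,US=1,PS=0
  ⇒ fault: PAGE_NOT_PRESENT  — 2 lookups

Access #2 PA: 0x346E3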